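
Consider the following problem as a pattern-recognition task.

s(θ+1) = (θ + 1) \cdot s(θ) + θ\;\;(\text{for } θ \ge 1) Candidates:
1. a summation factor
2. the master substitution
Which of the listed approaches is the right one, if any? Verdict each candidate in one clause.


Diagnosis: a summation factor — an index-dependent multiplier θ + 1 rules out characteristic roots; a summation factor converts it to a pure difference.
- a summation factor — applies; the problem has the shape this method handles.
- the master substitution: with no divided-index recursive call, reindexing by powers of a base buys nothing.


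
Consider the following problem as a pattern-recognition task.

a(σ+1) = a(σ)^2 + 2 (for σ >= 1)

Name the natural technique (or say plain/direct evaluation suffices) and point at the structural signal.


Method: no special technique — this one you iterate or analyze qualitatively: the nonlinearity defeats linear solution methods.


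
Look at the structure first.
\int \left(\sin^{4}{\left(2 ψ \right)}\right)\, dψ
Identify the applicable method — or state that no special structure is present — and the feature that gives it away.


Method: a trigonometric identity — an even power like \sin^{4}{\left(2 ψ \right)} flattens under the half-angle identity into first-degree cosines you can integrate directly.


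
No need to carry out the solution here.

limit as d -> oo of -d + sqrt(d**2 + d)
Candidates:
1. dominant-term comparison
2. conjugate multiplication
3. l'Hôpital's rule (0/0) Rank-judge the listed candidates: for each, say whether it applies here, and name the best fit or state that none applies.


Best approach: conjugate multiplication — infinity minus infinity with a radical in play — multiply by the conjugate so the divergences of sqrt(d**2 + d) and d annihilate.
- dominant-term comparison — this limit is not decided by comparing polynomial growth at infinity.
- conjugate multiplication: yes, a natural case for it.
- l'Hôpital's rule (0/0) — substitution produces ∞ − ∞ rather than a vanishing quotient; the rule needs a 0/0 ratio to act on.


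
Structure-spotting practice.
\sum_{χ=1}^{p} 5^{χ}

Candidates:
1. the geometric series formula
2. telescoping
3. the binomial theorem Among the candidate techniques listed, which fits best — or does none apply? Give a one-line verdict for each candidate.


Diagnosis: the geometric series formula — check a ratio of consecutive terms: it is 5, independent of the index, so the geometric formula closes the sum.
- the geometric series formula — applies; the problem has the shape this method handles.
- telescoping: neither a shifted-difference shape nor integer-spaced poles are present.
- the binomial theorem: no binomial coefficients pair up with complementary powers here.


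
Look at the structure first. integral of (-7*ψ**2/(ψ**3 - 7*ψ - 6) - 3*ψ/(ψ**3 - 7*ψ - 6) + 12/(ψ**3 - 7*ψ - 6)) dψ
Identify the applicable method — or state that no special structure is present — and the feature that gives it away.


Method: partial fractions — once ψ**3 - 7*ψ - 6 is factored, each root contributes a simple-fraction term; integrate them one at a time.


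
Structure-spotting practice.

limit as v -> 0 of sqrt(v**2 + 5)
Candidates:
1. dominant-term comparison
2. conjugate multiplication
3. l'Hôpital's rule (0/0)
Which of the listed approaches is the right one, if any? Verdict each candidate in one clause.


Diagnosis: no special technique — no vanishing denominator and no indeterminate clash at the point — evaluation is immediate.
- dominant-term comparison — leading-power comparison does not apply to this form.
- conjugate multiplication — there are no radicals in tension whose conjugate would simplify matters.
- l'Hôpital's rule (0/0) — evaluation at the point is determinate, so the rule has nothing to repair.


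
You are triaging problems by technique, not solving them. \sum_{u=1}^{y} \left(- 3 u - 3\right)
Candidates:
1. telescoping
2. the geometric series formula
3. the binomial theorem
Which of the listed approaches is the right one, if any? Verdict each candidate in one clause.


Verdict: no special technique — the summand is a plain polynomial in u (expanding first if it arrives factored); standard power-sum formulas evaluate it term by term.
- telescoping: neither a shifted-difference shape nor integer-spaced poles are present.
- the geometric series formula — dividing successive terms gives an index-dependent quantity, not a constant.
- the binomial theorem — the terms lack the binomial-coefficient-weighted complementary-power pattern of an expansion.


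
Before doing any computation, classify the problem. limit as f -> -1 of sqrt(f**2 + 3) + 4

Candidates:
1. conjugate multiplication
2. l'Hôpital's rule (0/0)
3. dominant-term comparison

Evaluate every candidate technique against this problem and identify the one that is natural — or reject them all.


Best approach: no special technique — the expression is continuous at -1 — substitute and evaluate; no indeterminate form appears.
- conjugate multiplication — no divergent radical difference is present for a conjugate pair to cancel.
- l'Hôpital's rule (0/0) — evaluation at the point is determinate, so the rule has nothing to repair.
- dominant-term comparison: this limit is not decided by comparing leading-term growth at infinity.


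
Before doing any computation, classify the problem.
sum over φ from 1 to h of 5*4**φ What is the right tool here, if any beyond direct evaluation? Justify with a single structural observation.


Technique: the geometric series formula — term-over-term division gives 4 every time — index-free ratio, geometric sum formula applies.


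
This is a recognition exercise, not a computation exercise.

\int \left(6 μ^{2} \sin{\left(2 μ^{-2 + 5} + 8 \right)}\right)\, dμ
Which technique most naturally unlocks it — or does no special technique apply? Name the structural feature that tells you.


Best approach: u-substitution — collected, the integrand has one factor that is, up to a constant, the derivative of an inner expression the rest depends on — substitute for that inner expression.


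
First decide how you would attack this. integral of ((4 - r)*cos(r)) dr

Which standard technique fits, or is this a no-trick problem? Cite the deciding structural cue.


Method: integration by parts — a polynomial factor 4 - r multiplies cos(r); differentiating 4 - r lowers its degree while cos(r) integrates cleanly, so parts wins.


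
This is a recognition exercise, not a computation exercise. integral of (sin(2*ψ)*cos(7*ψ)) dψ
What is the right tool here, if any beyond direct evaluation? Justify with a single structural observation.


Technique: a trigonometric identity — sin(2*ψ)*cos(7*ψ) mixes two frequencies; the product-to-sum identity splits it into single-frequency sinusoids.


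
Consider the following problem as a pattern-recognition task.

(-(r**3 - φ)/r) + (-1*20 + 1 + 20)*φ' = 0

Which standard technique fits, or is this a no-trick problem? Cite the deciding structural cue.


Diagnosis: a linear integrating factor — linear in the unknown with genuine forcing: multiply through by the exponential of the integrated coefficient and the left side closes into one derivative.


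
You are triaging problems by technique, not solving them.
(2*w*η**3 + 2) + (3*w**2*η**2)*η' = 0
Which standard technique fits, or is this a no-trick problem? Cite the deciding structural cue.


Method: the exact-equation method — checking ∂/∂η of 2*w*η**3 + 2 against ∂/∂w of 3*w**2*η**2: they match — the equation is exact as it stands.


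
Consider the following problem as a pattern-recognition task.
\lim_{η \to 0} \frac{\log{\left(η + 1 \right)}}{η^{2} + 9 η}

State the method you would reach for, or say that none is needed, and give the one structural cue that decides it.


Best approach: l'Hôpital's rule (0/0) — the 0/0 form at 0 is the signature situation for l'Hôpital's rule. The standard small-argument limits would also carry it; the rule is the systematic route.


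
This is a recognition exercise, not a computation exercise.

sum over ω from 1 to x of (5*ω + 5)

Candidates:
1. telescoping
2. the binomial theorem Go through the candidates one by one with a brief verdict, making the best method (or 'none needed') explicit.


Best approach: no special technique — Faulhaber territory: sum each constant-multiple power of ω with its closed-form formula, no trick required.
- telescoping — the terms as presented offer no neighboring cancellation — a telescoping rewrite may exist, but the displayed structure does not hand one over.
- the binomial theorem: the terms do not reassemble into a binomial power.


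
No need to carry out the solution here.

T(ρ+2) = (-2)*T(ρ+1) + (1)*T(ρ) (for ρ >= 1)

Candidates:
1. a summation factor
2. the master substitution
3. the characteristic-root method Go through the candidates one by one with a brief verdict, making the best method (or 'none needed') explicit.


Diagnosis: the characteristic-root method — this is the constant-coefficient homogeneous case — the whole solution in ρ reduces to a polynomial's roots.
- a summation factor: the recurrence reaches back more than one step, outside the first-order family a summation factor normalizes.
- the master substitution — the recursion steps by a constant offset, so exponential reindexing is pointless.
- the characteristic-root method — yes, a natural case for it.


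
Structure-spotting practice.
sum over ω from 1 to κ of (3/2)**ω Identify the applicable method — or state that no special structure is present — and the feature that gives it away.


Method: the geometric series formula — check a ratio of consecutive terms: it is 3/2, independent of the index, so the geometric formula closes the sum.


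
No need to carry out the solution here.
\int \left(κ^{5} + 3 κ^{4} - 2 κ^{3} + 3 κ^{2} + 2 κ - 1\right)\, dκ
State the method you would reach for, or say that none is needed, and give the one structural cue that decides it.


Diagnosis: no special technique — every term is a constant multiple of a power of κ; term-wise power-rule integration needs no preliminary transformation.


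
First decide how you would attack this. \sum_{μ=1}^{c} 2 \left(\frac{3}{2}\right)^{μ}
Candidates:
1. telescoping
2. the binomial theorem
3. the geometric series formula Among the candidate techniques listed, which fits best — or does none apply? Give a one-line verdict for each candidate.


Method: the geometric series formula — each term is \frac{3}{2} times the previous one, so the geometric-series formula applies directly.
- telescoping — writing out consecutive terms as given produces no pairwise cancellation.
- the binomial theorem: there is no sum-raised-to-a-power identity hiding in these terms.
- the geometric series formula — a fit — the right tool for this form.


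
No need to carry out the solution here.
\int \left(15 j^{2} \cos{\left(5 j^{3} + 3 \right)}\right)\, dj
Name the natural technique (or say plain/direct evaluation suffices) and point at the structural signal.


Diagnosis: u-substitution — structure check: outer function, inner expression 5 j^{3} + 3, inner derivative as a factor — the classic u = 5 j^{3} + 3 pattern.


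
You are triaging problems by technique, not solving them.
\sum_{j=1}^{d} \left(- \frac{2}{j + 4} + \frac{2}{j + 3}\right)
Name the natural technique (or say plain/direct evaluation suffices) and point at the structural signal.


Technique: telescoping — spot the paired structure — each term adds \frac{2}{j + 3} and subtracts its successor value, which the next term restores: the definition of a telescoping chain.


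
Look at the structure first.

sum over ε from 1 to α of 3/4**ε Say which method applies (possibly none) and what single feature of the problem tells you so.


Best approach: the geometric series formula — consecutive terms stand in a fixed index-free ratio — the geometric sum formula closes it.


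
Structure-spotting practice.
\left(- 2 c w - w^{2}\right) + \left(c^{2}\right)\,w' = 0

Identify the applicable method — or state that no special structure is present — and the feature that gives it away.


Technique: the homogeneous substitution — scaling c and w together leaves the slope fixed — it depends only on w/c, so substitute the ratio. Rearranged, this also fits the Bernoulli template directly; the homogeneous substitution reads the structure without the rearrangement.


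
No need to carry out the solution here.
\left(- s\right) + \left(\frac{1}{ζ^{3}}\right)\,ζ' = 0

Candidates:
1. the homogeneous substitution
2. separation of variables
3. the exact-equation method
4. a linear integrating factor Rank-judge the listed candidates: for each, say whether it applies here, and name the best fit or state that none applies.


Technique: separation of variables — all dependence on the two variables factors apart, the defining separable shape.
- the homogeneous substitution: the slope does not depend on the ratio of the variables alone.
- separation of variables: applicable, and directly so.
- the exact-equation method — with no real cross-dependence between the variables, the exact-equation machinery is a detour rather than the natural reading.
- a linear integrating factor: the unknown enters nonlinearly (through a power, a denominator, or a transcendental function), which the linear integrating-factor recipe cannot absorb as-is — any repair would come from a preliminary substitution, not the factor.


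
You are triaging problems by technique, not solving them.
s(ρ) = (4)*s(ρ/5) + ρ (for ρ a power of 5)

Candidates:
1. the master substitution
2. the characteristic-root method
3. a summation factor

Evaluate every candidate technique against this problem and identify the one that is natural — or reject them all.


Diagnosis: the master substitution — the argument ρ/5 divides the index by 5; the standard ρ = 5^m substitution converts it to a constant-shift recurrence.
- the master substitution: yes, a natural case for it.
- the characteristic-root method: the recursion divides its index rather than shifting it — outside the constant-shift family the root method covers.
- a summation factor — a divided-index call is outside the fixed-shift first-order family a summation factor normalizes.


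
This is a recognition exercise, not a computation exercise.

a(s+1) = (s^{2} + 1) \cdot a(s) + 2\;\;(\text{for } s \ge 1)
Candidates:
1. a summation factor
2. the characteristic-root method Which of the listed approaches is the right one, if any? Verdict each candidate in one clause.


Verdict: a summation factor — because the multiplier s^{2} + 1 is index-dependent, divide through by its running product and sum the resulting differences.
- a summation factor: applies; the problem has the shape this method handles.
- the characteristic-root method: the coefficients vary with the index, breaking the constant-coefficient structure the method needs.


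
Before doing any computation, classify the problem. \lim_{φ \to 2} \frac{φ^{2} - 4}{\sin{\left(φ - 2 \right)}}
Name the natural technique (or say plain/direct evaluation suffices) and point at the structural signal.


Diagnosis: l'Hôpital's rule (0/0) — substituting 2 gives 0 over 0; differentiate top and bottom once and re-evaluate. Known elementary limits would finish this too — the rule just bypasses the case analysis.


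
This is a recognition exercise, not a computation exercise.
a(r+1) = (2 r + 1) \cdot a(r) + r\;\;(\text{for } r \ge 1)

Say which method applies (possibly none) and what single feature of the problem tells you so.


Technique: a summation factor — one step of memory with a weight 2 r + 1 that changes as the index grows — the summation-factor construction is built for this.


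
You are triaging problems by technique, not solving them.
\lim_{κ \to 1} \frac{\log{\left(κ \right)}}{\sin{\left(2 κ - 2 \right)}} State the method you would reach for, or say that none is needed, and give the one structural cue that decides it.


Diagnosis: l'Hôpital's rule (0/0) — both numerator and denominator vanish at 1: the genuine 0/0 indeterminate that l'Hôpital exists for. A first-order expansion at the point is an equally standard path; the rule packages it.


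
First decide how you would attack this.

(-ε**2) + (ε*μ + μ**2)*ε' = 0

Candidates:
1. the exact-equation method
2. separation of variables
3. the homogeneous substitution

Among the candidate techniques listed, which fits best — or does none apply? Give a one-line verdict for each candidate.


Method: the homogeneous substitution — the slope is degree-zero homogeneous: the ratio substitution v = ε/μ collapses it. This can also be massaged into Bernoulli form (the roles of the variables may need exchanging); the homogeneous substitution avoids that setup.
- the exact-equation method: no potential function has this form as its differential, as written.
- separation of variables: no division isolates the independent variable from the unknown.
- the homogeneous substitution — a fit — the right tool for this form.


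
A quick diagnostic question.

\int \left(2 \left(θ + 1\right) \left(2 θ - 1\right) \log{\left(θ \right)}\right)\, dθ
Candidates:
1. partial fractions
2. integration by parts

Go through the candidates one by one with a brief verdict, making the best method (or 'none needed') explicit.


Method: integration by parts — one parts step with u = \log{\left(θ \right)} trades the logarithm for an algebraic integrand.
- partial fractions: there is no rational-function structure to decompose.
- integration by parts: a fit — the right tool for this form.


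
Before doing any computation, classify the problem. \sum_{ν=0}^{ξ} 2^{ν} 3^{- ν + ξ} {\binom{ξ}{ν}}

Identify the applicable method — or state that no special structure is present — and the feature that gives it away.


Technique: the binomial theorem — the summand is term ν of a binomial expansion in 2 and 3; the whole sum is a single power.


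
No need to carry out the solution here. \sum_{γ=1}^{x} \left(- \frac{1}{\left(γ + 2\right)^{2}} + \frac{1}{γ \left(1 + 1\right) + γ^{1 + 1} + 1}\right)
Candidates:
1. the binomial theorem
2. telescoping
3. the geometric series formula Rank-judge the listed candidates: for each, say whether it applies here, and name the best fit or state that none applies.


Best approach: telescoping — this sum is a zipper: each term contributes \frac{1}{γ \left(1 + 1\right) + γ^{1 + 1} + 1} and removes the next index's value, which the following term puts back, closing term by term.
- the binomial theorem — the terms lack the binomial-coefficient-weighted complementary-power pattern of an expansion.
- telescoping: a fit — the right tool for this form.
- the geometric series formula: the term-to-term ratio drifts with the index — the one thing the geometric formula cannot absorb.


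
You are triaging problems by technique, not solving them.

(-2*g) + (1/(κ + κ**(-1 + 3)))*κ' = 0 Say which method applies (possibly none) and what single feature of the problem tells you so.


Verdict: separation of variables — all dependence on the two variables factors apart, the defining separable shape. Rearranged, this also fits the Bernoulli template directly; separation reads the product structure as given.


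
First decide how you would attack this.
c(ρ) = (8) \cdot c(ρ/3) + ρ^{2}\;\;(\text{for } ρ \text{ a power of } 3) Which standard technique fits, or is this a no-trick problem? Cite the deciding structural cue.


Best approach: the master substitution — treat m = log base 3 of ρ as the new clock: one recursion step advances m by one while ρ scales by 3.


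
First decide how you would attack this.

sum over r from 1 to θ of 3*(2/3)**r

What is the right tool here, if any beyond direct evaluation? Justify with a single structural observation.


Method: the geometric series formula — consecutive terms stand in a fixed index-free ratio — the geometric sum formula closes it.


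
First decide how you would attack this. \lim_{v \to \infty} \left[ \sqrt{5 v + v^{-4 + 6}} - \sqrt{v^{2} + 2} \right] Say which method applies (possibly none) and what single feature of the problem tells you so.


Technique: conjugate multiplication — \sqrt{5 v + v^{-4 + 6}} and \sqrt{v^{2} + 2} both blow up, but their difference is tame once the conjugate rationalizes it.


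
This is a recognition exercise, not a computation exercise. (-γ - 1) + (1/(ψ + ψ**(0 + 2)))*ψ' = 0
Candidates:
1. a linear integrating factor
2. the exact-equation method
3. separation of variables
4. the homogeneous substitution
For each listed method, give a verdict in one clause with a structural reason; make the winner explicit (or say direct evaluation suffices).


Best approach: separation of variables — all dependence on the two variables factors apart, the defining separable shape. A Bernoulli rewrite would carry it as the equation stands — separating the variables needs no rearrangement either.
- a linear integrating factor — the unknown enters nonlinearly (through a power, a denominator, or a transcendental function), which the linear integrating-factor recipe cannot absorb as-is — any repair would come from a preliminary substitution, not the factor.
- the exact-equation method: with no real cross-dependence between the variables, the exact-equation machinery is a detour rather than the natural reading.
- separation of variables: applicable, and directly so.
- the homogeneous substitution — the ratio of the variables does not determine the slope.


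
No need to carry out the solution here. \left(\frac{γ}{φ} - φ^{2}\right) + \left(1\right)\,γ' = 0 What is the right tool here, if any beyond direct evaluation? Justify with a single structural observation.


Technique: a linear integrating factor — linear in the unknown with genuine forcing: multiply through by the exponential of the integrated coefficient and the left side closes into one derivative.


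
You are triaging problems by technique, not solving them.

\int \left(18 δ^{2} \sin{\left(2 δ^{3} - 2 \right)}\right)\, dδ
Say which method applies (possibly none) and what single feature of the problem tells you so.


Technique: u-substitution — read it as f(2 δ^{3} - 2) times a constant multiple of d(2 δ^{3} - 2): one substitution, u = 2 δ^{3} - 2, finishes it.


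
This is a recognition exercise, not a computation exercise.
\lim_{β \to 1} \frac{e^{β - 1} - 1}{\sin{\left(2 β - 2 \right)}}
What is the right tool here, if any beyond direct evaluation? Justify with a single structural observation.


Method: l'Hôpital's rule (0/0) — numerator and denominator both vanish at 1 — a genuine 0/0 form, which is exactly when l'Hôpital applies. One could equally expand both pieces locally and compare leading terms; the rule does that in one stroke.


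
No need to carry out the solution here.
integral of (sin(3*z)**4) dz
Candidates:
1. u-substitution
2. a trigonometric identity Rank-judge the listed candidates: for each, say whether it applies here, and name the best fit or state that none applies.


Diagnosis: a trigonometric identity — even powers like sin(3*z)**4 never integrate directly; the half-angle identity lowers the degree first.
- u-substitution: no subexpression of the integrand pairs with its own derivative as a factor — individual terms may offer their own substitutions, but any change of variable covering the whole integral would have to be constructed from outside the expression.
- a trigonometric identity: applicable, and directly so.


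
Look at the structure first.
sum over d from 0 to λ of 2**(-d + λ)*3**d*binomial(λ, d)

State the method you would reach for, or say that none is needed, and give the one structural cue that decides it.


Verdict: the binomial theorem — the summand is term d of a binomial expansion in 3 and 2; the whole sum is a single power.


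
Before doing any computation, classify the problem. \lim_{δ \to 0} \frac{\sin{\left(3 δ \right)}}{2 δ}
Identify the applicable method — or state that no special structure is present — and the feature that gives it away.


Method: l'Hôpital's rule (0/0) — plug in 0: top and bottom both hit zero, so differentiate each and retry. A local series expansion at the point resolves it as well; the rule is the packaged version of that step.


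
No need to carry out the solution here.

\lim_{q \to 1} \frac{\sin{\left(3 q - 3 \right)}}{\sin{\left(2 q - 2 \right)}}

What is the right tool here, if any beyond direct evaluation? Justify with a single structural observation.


Method: l'Hôpital's rule (0/0) — substituting 1 gives 0 over 0; differentiate top and bottom once and re-evaluate. One could equally expand both pieces locally and compare leading terms; the rule does that in one stroke.


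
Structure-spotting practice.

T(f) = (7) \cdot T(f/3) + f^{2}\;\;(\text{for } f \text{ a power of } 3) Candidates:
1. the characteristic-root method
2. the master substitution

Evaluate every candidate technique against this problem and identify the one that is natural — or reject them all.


Method: the master substitution — the argument contracts 3-fold per step: reindex f exponentially and solve the linear recurrence in the new index.
- the characteristic-root method — the recursion divides its index rather than shifting it — outside the constant-shift family the root method covers.
- the master substitution: a fit — the right tool for this form.


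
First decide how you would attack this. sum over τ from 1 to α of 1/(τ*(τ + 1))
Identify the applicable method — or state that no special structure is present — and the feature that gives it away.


Technique: telescoping — rewrite 1/(τ*(τ + 1)) as simple fractions and successive terms eat each other — only the edges survive.


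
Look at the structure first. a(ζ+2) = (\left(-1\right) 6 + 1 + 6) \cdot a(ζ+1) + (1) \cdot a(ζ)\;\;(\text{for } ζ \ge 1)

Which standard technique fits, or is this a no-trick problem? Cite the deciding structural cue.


Verdict: the characteristic-root method — this is the constant-coefficient homogeneous case — the whole solution in ζ reduces to a polynomial's roots.


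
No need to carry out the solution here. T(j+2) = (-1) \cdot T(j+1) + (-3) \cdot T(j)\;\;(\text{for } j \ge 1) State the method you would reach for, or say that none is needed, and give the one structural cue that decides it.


Best approach: the characteristic-root method — try a geometric ansatz r^j: constant coefficients turn the recurrence into one polynomial equation in r.


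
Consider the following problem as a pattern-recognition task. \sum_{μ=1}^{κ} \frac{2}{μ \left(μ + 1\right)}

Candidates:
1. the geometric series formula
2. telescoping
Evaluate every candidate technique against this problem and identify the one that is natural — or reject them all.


Diagnosis: telescoping — poles of \frac{2}{μ \left(μ + 1\right)} differ by an integer, the telltale of a telescoping partial-fraction sum.
- the geometric series formula — the ratio of consecutive terms depends on the index.
- telescoping: applicable, and directly so.


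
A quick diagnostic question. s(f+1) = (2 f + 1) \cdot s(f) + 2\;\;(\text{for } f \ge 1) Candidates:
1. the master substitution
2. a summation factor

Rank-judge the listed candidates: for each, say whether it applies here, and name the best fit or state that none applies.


Best approach: a summation factor — one-term recursion with variable weight 2 f + 1 is solved by product normalization, not by root-finding.
- the master substitution: with no divided-index recursive call, reindexing by powers of a base buys nothing.
- a summation factor — yes — fits the structure here.


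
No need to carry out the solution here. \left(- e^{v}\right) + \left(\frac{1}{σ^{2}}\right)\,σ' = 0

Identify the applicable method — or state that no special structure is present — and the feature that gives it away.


Verdict: separation of variables — all dependence on the two variables factors apart, the defining separable shape. The equation is exact as it stands too — a potential function exists — though separation reads the split structure directly.


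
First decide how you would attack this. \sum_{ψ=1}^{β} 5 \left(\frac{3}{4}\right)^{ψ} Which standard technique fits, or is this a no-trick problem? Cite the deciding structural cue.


Diagnosis: the geometric series formula — each term is \frac{3}{4} times the previous one, so the geometric-series formula applies directly.


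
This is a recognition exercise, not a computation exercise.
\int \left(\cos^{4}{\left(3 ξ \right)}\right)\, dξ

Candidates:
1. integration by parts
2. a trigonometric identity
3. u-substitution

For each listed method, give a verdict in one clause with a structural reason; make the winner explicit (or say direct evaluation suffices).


Best approach: a trigonometric identity — \cos^{4}{\left(3 ξ \right)} carries an even exponent — trade it for double-angle cosines before integrating.
- integration by parts — not the fit here: there is no polynomial factor to ladder down — parts can still close the trigonometric product by recursion, though the identity rewrite is the direct route.
- a trigonometric identity: yes — fits the structure here.
- u-substitution — no subexpression of the integrand serves as a whole-integral substitution inner — individual terms may offer their own, but none carries its derivative as a factor of the full integrand; a working change of variable would have to be constructed from outside the expression.


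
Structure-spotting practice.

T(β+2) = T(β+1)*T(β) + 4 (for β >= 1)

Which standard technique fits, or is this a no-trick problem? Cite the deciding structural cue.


Method: no special technique — the new term depends nonlinearly on the old ones, which disqualifies every superposition-based technique.


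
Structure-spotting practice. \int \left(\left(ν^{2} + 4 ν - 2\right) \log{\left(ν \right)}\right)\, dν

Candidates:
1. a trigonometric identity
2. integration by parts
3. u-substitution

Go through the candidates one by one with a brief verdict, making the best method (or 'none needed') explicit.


Method: integration by parts — with u = \log{\left(ν \right)} the logarithm disappears after one differentiation, leaving a power-rule integral.
- a trigonometric identity — no sine or cosine appears, so there is nothing for a trigonometric identity to act on.
- integration by parts — a fit — the right tool for this form.
- u-substitution: no subexpression of the integrand serves as a whole-integral substitution inner — individual terms may offer their own, but none carries its derivative as a factor of the full integrand; a working change of variable would have to be constructed from outside the expression.


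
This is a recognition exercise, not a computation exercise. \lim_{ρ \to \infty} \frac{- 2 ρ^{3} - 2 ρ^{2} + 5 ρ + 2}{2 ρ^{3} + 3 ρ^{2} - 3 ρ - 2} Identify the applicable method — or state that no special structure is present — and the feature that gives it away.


Technique: dominant-term comparison — as ρ grows, only the highest-degree terms matter — compare leading terms and read the limit off. As a single quotient, the ∞/∞ shape would yield to repeated differentiation as well — the growth comparison gets there in one look.


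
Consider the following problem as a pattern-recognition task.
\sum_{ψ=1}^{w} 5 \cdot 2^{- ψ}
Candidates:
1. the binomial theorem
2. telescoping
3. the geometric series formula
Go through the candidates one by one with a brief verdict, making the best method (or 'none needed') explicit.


Verdict: the geometric series formula — consecutive terms stand in a fixed index-free ratio — the geometric sum formula closes it.
- the binomial theorem — there is no sum-raised-to-a-power identity hiding in these terms.
- telescoping: writing out consecutive terms as given produces no pairwise cancellation.
- the geometric series formula — applies; the problem has the shape this method handles.


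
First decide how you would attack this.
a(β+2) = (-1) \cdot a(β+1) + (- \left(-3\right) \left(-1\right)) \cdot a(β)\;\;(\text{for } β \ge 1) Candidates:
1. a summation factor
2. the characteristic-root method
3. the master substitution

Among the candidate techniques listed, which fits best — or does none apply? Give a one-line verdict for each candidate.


Method: the characteristic-root method — the recurrence is linear and homogeneous with constant coefficients, so the ansatz r^β turns it into a polynomial equation for r.
- a summation factor — a summation factor telescopes one-step recursions; this one carries higher-order memory.
- the characteristic-root method — applies; the problem has the shape this method handles.
- the master substitution: the recursion shifts the index rather than dividing it.


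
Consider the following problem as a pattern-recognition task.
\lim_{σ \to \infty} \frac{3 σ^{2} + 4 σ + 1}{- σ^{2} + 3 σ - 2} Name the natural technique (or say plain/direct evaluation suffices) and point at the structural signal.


Technique: dominant-term comparison — divide through by the highest power of σ; every lower-order term dies and the dominant terms decide the limit. l'Hôpital's at-infinity variant applies to the expression viewed as a single quotient; the leading-term comparison is the direct route.


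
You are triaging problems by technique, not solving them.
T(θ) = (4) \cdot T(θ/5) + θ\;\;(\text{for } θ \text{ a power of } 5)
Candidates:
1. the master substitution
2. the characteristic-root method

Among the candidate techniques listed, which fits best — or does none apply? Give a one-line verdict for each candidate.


Diagnosis: the master substitution — the argument shrinks by the factor 5, so measure the index on a logarithmic scale and the recursion becomes a shift.
- the master substitution — yes, a natural case for it.
- the characteristic-root method: the recursion divides its index rather than shifting it — outside the constant-shift family the root method covers.


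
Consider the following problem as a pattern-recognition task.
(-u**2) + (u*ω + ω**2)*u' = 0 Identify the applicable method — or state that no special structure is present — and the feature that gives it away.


Diagnosis: the homogeneous substitution — the slope's numerator and denominator have matching total degree, so it depends only on u/ω and the ratio substitution collapses it. With the right rearrangement (exchanging the roles of the variables where needed), this also fits a Bernoulli template; the homogeneous substitution reads the structure directly.


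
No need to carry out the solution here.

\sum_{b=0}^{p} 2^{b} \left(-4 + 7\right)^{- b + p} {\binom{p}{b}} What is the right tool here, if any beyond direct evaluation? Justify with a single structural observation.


Technique: the binomial theorem — binomial coefficients against complementary powers of 2 and (-4 + 7): recognize the binomial expansion and resum.


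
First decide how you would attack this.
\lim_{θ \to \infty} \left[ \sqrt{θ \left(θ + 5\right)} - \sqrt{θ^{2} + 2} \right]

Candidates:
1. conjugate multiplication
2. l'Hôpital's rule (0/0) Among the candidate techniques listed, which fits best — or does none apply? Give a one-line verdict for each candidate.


Verdict: conjugate multiplication — infinity minus infinity with a radical in play — multiply by the conjugate so the divergences of \sqrt{θ \left(θ + 5\right)} and \sqrt{θ^{2} + 2} annihilate.
- conjugate multiplication — a fit — the right tool for this form.
- l'Hôpital's rule (0/0): the expression is a difference driving to ∞ − ∞, not a 0/0 quotient — there is no ratio for the rule to differentiate.


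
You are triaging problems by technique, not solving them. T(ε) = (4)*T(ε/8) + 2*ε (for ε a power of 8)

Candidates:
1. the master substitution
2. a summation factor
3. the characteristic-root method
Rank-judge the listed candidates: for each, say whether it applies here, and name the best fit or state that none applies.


Best approach: the master substitution — divide-the-index recursion (ε/8 inside the call) straightens out once the index is rewritten as 8^m.
- the master substitution: a fit — the right tool for this form.
- a summation factor — the recursion divides its index rather than shifting it — there is no previous-term chain for a summation factor to telescope.
- the characteristic-root method: a divided-index call is not the fixed-shift linear shape that characteristic roots solve.


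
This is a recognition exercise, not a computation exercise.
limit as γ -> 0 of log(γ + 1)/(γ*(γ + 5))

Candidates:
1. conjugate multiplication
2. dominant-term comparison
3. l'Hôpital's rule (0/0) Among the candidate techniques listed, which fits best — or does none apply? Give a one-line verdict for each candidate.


Technique: l'Hôpital's rule (0/0) — both numerator and denominator vanish at 0: the genuine 0/0 indeterminate that l'Hôpital exists for. A first-order expansion at the point is an equally standard path; the rule packages it.
- conjugate multiplication — rationalization has no target — no divergent radical difference appears.
- dominant-term comparison — no dominant power emerges to decide the limit by degree comparison.
- l'Hôpital's rule (0/0) — yes — fits the structure here.


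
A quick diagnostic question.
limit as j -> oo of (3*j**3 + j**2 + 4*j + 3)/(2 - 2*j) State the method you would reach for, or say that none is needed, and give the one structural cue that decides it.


Method: dominant-term comparison — divide by the highest power of j present: lower-order terms vanish and the dominant ratio remains. Differentiating the expression as a single quotient would eventually settle it as well; matching dominant growth settles it immediately.


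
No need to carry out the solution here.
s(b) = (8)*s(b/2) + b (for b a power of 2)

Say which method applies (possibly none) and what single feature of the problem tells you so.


Best approach: the master substitution — the argument contracts 2-fold per step: reindex b exponentially and solve the linear recurrence in the new index.


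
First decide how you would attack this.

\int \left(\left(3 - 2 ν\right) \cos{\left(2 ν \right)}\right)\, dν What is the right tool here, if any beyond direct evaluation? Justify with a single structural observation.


Best approach: integration by parts — differentiate 3 - 2 ν, integrate \cos{\left(2 ν \right)}: each pass lowers the polynomial degree, so parts terminates.


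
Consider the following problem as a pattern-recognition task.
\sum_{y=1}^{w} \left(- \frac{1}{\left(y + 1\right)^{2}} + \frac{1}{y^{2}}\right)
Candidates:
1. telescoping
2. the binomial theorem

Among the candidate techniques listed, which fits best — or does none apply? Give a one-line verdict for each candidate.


Method: telescoping — this sum is a zipper: each term contributes \frac{1}{y^{2}} and removes the next index's value, which the following term puts back, closing term by term.
- telescoping: yes — fits the structure here.
- the binomial theorem: there is no sum-raised-to-a-power identity hiding in these terms.


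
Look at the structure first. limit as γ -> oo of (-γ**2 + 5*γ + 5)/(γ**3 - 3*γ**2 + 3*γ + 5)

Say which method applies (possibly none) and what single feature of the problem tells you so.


Technique: dominant-term comparison — growth-rate triage: the leading powers of γ decide the limit, everything else is noise. As a single quotient, the ∞/∞ shape would yield to repeated differentiation as well — the growth comparison gets there in one look.
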